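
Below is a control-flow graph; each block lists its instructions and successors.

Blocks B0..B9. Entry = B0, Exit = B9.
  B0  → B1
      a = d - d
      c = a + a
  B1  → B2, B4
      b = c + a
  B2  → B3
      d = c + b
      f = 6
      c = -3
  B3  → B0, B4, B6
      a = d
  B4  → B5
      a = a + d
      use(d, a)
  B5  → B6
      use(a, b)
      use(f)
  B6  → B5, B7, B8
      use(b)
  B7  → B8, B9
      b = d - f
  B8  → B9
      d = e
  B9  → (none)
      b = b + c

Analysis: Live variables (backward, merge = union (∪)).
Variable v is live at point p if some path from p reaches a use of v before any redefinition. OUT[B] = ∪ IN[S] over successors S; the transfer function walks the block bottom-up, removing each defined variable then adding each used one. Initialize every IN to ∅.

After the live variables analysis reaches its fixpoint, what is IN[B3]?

Per-block solution:
  B0:   IN={d, e, f}   OUT={a, c, d, e, f}
  B1:   IN={a, c, d, e, f}   OUT={a, b, c, d, e, f}
  B2:   IN={b, c, e}   OUT={b, c, d, e, f}
  B3:   IN={b, c, d, e, f}   OUT={a, b, c, d, e, f}
  B4:   IN={a, b, c, d, e, f}   OUT={a, b, c, d, e, f}
  B5:   IN={a, b, c, d, e, f}   OUT={a, b, c, d, e, f}
  B6:   IN={a, b, c, d, e, f}   OUT={a, b, c, d, e, f}
  B7:   IN={c, d, e, f}   OUT={b, c, e}
  B8:   IN={b, c, e}   OUT={b, c}
  B9:   IN={b, c}   OUT={}

Merge at B3: OUT[B3] = IN[B0] ⊔ IN[B4] ⊔ IN[B6] = {a, b, c, d, e, f}
Applying B3's transfer function to that OUT value gives IN[B3] (row B3 above).

Answer: {b, c, d, e, f}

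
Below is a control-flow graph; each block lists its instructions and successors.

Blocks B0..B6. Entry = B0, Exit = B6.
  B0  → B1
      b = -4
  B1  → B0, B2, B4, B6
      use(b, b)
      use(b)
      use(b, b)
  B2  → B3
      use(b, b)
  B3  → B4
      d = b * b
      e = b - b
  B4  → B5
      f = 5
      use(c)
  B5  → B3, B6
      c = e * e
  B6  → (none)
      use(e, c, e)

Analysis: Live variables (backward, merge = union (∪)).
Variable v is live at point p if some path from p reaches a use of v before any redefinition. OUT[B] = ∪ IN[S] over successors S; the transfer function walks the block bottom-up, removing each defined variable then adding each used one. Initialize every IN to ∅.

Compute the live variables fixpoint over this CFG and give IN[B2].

Answer: {b, c}

Trace:
Converged values:
  B0:   IN={c, e}   OUT={b, c, e}
  B1:   IN={b, c, e}   OUT={b, c, e}
  B2:   IN={b, c}   OUT={b, c}
  B3:   IN={b, c}   OUT={b, c, e}
  B4:   IN={b, c, e}   OUT={b, e}
  B5:   IN={b, e}   OUT={b, c, e}
  B6:   IN={c, e}   OUT={}

Merge at B2: OUT[B2] = IN[B3] = {b, c}
Applying B2's transfer function to that OUT value gives IN[B2] (row B2 above).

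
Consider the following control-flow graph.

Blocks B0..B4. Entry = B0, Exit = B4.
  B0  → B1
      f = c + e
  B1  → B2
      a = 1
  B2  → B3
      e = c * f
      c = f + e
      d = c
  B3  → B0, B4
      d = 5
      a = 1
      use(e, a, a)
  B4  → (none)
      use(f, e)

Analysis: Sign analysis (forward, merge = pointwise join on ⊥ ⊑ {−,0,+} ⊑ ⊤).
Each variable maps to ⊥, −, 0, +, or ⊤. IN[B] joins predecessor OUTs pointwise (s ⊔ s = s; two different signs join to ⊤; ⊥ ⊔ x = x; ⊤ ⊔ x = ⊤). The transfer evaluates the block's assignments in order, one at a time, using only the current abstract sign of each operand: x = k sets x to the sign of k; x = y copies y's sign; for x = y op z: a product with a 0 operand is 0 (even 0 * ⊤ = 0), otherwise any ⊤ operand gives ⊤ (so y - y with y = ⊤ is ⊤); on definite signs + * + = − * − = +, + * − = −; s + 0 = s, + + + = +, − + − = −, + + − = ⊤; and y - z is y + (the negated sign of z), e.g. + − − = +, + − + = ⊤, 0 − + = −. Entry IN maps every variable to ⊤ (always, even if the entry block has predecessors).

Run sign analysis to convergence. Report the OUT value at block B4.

Per-block solution:
  B0:  IN=(all ⊤)  OUT=(all ⊤)
  B1:  IN=(all ⊤)  OUT={a:+; rest ⊤}
  B2:  IN={a:+; rest ⊤}  OUT={a:+; rest ⊤}
  B3:  IN={a:+; rest ⊤}  OUT={a:+, d:+; rest ⊤}
  B4:  IN={a:+, d:+; rest ⊤}  OUT={a:+, d:+; rest ⊤}

Merge at B4: IN[B4] = OUT[B3] = {a: +, b: ⊤, c: ⊤, d: +, e: ⊤, f: ⊤}
Applying B4's transfer function to that IN value gives OUT[B4] (row B4 above).

Answer: {a: +, b: ⊤, c: ⊤, d: +, e: ⊤, f: ⊤}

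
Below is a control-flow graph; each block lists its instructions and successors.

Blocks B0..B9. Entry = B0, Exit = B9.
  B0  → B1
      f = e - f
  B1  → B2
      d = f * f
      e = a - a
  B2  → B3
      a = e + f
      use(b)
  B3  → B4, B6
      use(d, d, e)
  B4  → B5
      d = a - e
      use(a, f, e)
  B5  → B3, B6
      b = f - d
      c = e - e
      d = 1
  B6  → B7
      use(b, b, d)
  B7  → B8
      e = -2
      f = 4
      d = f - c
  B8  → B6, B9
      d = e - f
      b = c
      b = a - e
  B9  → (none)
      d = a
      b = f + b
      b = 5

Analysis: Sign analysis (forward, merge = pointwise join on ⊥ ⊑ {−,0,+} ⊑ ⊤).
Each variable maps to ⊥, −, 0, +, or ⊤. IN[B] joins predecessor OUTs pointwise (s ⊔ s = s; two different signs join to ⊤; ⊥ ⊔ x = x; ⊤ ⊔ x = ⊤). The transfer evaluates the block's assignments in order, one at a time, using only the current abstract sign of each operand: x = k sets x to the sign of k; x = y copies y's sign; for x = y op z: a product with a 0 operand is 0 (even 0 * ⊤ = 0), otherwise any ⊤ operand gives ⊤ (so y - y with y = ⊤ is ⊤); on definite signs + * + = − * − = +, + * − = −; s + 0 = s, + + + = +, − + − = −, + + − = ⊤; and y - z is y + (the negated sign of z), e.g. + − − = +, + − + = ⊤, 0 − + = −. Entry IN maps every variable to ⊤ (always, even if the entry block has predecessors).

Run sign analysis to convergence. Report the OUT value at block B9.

Answer: {a: ⊤, b: +, c: ⊤, d: ⊤, e: -, f: +}

Trace:
Fixpoint table:
  B0:   IN=(all ⊤)   OUT=(all ⊤)
  B1:   IN=(all ⊤)   OUT=(all ⊤)
  B2:   IN=(all ⊤)   OUT=(all ⊤)
  B3:   IN=(all ⊤)   OUT=(all ⊤)
  B4:   IN=(all ⊤)   OUT=(all ⊤)
  B5:   IN=(all ⊤)   OUT={d:+; rest ⊤}
  B6:   IN=(all ⊤)   OUT=(all ⊤)
  B7:   IN=(all ⊤)   OUT={e:-, f:+; rest ⊤}
  B8:   IN={e:-, f:+; rest ⊤}   OUT={d:-, e:-, f:+; rest ⊤}
  B9:   IN={d:-, e:-, f:+; rest ⊤}   OUT={b:+, e:-, f:+; rest ⊤}

Merge at B9: IN[B9] = OUT[B8] = {a: ⊤, b: ⊤, c: ⊤, d: -, e: -, f: +}
Applying B9's transfer function to that IN value gives OUT[B9] (row B9 above).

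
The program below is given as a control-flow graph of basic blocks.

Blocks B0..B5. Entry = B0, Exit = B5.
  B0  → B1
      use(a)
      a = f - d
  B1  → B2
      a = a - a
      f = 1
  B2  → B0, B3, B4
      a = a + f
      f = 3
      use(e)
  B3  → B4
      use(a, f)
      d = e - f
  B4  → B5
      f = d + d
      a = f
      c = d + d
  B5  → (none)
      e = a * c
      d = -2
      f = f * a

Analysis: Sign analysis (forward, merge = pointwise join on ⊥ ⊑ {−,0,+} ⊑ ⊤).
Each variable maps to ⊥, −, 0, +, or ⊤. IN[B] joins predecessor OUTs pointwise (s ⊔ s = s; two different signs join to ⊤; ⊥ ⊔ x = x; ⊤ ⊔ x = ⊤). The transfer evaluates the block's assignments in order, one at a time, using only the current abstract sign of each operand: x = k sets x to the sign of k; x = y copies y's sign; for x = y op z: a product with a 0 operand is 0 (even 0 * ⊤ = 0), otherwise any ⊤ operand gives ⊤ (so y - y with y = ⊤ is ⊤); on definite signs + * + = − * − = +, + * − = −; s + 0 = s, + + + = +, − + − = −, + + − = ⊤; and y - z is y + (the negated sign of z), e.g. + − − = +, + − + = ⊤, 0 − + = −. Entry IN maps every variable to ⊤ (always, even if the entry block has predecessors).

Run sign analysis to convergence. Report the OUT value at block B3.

Fixpoint table:
  B0: | IN=(all ⊤) | OUT=(all ⊤)
  B1: | IN=(all ⊤) | OUT={f:+; rest ⊤}
  B2: | IN={f:+; rest ⊤} | OUT={f:+; rest ⊤}
  B3: | IN={f:+; rest ⊤} | OUT={f:+; rest ⊤}
  B4: | IN={f:+; rest ⊤} | OUT=(all ⊤)
  B5: | IN=(all ⊤) | OUT={d:-; rest ⊤}

Merge at B3: IN[B3] = OUT[B2] = {a: ⊤, b: ⊤, c: ⊤, d: ⊤, e: ⊤, f: +}
Applying B3's transfer function to that IN value gives OUT[B3] (row B3 above).

Answer: {a: ⊤, b: ⊤, c: ⊤, d: ⊤, e: ⊤, f: +}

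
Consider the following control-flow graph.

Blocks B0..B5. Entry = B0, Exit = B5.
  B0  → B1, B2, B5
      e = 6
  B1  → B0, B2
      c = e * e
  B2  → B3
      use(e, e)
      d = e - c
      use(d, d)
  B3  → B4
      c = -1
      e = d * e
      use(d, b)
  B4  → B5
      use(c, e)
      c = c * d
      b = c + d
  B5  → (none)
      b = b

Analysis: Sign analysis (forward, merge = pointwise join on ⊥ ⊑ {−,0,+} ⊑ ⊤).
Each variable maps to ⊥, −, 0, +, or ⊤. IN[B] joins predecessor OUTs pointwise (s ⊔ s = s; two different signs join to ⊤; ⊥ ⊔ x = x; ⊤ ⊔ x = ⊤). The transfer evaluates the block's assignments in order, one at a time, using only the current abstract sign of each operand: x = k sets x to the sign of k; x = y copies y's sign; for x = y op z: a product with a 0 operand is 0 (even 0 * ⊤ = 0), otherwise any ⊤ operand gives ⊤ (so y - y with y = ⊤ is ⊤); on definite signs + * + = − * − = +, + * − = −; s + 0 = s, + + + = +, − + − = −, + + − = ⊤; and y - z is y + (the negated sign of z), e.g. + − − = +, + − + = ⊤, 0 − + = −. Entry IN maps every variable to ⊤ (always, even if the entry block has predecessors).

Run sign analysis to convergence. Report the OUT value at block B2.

Converged values:
  B0:  IN=(all ⊤)  OUT={e:+; rest ⊤}
  B1:  IN={e:+; rest ⊤}  OUT={c:+, e:+; rest ⊤}
  B2:  IN={e:+; rest ⊤}  OUT={e:+; rest ⊤}
  B3:  IN={e:+; rest ⊤}  OUT={c:-; rest ⊤}
  B4:  IN={c:-; rest ⊤}  OUT=(all ⊤)
  B5:  IN=(all ⊤)  OUT=(all ⊤)

Merge at B2: IN[B2] = OUT[B0] ⊔ OUT[B1] = {a: ⊤, b: ⊤, c: ⊤, d: ⊤, e: +, f: ⊤}
Applying B2's transfer function to that IN value gives OUT[B2] (row B2 above).

Answer: {a: ⊤, b: ⊤, c: ⊤, d: ⊤, e: +, f: ⊤}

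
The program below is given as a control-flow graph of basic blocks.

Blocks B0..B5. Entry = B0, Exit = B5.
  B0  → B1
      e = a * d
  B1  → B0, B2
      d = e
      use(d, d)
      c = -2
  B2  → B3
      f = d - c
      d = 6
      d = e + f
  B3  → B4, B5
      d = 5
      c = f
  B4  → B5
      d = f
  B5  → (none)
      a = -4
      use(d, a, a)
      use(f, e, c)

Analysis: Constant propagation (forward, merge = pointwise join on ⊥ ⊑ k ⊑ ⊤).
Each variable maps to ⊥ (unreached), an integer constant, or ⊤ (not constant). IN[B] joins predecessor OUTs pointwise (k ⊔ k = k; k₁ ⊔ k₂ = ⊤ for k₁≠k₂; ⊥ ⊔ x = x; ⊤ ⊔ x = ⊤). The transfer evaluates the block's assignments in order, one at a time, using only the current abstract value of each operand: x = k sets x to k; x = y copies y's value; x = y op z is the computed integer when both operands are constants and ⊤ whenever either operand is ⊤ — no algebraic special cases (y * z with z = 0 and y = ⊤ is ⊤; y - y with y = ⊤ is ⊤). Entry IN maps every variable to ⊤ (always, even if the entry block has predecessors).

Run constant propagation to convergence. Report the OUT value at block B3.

Converged values:
  B0: | IN=(all ⊤) | OUT=(all ⊤)
  B1: | IN=(all ⊤) | OUT={c:-2; rest ⊤}
  B2: | IN={c:-2; rest ⊤} | OUT={c:-2; rest ⊤}
  B3: | IN={c:-2; rest ⊤} | OUT={d:5; rest ⊤}
  B4: | IN={d:5; rest ⊤} | OUT=(all ⊤)
  B5: | IN=(all ⊤) | OUT={a:-4; rest ⊤}

Merge at B3: IN[B3] = OUT[B2] = {a: ⊤, b: ⊤, c: -2, d: ⊤, e: ⊤, f: ⊤}
Applying B3's transfer function to that IN value gives OUT[B3] (row B3 above).

Answer: {a: ⊤, b: ⊤, c: ⊤, d: 5, e: ⊤, f: ⊤}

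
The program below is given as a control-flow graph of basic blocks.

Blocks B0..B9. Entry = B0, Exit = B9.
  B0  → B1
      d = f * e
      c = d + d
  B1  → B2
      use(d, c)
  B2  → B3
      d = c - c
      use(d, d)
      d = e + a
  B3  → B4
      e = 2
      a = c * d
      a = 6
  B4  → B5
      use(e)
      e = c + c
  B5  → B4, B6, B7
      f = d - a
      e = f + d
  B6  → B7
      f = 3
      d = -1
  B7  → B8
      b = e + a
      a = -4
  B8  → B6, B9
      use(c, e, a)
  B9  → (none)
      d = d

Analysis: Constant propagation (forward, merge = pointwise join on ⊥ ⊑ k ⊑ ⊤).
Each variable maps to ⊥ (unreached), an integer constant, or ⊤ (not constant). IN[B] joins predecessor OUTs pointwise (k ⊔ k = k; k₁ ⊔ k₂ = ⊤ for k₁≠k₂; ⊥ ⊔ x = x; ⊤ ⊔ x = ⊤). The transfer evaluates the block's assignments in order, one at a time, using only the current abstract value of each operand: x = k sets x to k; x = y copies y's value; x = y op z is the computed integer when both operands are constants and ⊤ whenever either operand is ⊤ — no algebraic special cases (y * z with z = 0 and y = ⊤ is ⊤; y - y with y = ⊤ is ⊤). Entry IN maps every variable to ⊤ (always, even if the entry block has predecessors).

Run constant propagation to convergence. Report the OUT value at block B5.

Converged values:
  B0: | IN=(all ⊤) | OUT=(all ⊤)
  B1: | IN=(all ⊤) | OUT=(all ⊤)
  B2: | IN=(all ⊤) | OUT=(all ⊤)
  B3: | IN=(all ⊤) | OUT={a:6, e:2; rest ⊤}
  B4: | IN={a:6; rest ⊤} | OUT={a:6; rest ⊤}
  B5: | IN={a:6; rest ⊤} | OUT={a:6; rest ⊤}
  B6: | IN=(all ⊤) | OUT={d:-1, f:3; rest ⊤}
  B7: | IN=(all ⊤) | OUT={a:-4; rest ⊤}
  B8: | IN={a:-4; rest ⊤} | OUT={a:-4; rest ⊤}
  B9: | IN={a:-4; rest ⊤} | OUT={a:-4; rest ⊤}

Merge at B5: IN[B5] = OUT[B4] = {a: 6, b: ⊤, c: ⊤, d: ⊤, e: ⊤, f: ⊤}
Applying B5's transfer function to that IN value gives OUT[B5] (row B5 above).

Answer: {a: 6, b: ⊤, c: ⊤, d: ⊤, e: ⊤, f: ⊤}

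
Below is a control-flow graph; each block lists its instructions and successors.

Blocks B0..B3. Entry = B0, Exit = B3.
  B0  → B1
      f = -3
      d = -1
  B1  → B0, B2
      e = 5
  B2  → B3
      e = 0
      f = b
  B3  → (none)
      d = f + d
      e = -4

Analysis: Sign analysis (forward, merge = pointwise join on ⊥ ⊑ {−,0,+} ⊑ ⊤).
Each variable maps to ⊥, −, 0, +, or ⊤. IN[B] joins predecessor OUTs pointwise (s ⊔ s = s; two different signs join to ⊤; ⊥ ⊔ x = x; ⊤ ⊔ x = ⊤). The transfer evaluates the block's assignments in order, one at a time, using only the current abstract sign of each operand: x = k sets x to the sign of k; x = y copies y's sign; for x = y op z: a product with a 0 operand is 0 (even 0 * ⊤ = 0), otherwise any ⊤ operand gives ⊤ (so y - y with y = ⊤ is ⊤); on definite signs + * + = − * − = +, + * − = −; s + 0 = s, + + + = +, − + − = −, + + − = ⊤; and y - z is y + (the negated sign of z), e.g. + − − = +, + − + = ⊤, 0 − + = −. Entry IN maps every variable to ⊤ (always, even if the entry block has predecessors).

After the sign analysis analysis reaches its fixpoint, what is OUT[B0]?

Answer: {a: ⊤, b: ⊤, c: ⊤, d: -, e: ⊤, f: -}

Working:
Per-block solution:
  B0: | IN=(all ⊤) | OUT={d:-, f:-; rest ⊤}
  B1: | IN={d:-, f:-; rest ⊤} | OUT={d:-, e:+, f:-; rest ⊤}
  B2: | IN={d:-, e:+, f:-; rest ⊤} | OUT={d:-, e:0; rest ⊤}
  B3: | IN={d:-, e:0; rest ⊤} | OUT={e:-; rest ⊤}

Merge at B0 (entry node, so the boundary value (all ⊤) is joined with the incoming edge(s)): IN[B0] = (all ⊤) ⊔ OUT[B1] = {a: ⊤, b: ⊤, c: ⊤, d: ⊤, e: ⊤, f: ⊤}
Applying B0's transfer function to that IN value gives OUT[B0] (row B0 above).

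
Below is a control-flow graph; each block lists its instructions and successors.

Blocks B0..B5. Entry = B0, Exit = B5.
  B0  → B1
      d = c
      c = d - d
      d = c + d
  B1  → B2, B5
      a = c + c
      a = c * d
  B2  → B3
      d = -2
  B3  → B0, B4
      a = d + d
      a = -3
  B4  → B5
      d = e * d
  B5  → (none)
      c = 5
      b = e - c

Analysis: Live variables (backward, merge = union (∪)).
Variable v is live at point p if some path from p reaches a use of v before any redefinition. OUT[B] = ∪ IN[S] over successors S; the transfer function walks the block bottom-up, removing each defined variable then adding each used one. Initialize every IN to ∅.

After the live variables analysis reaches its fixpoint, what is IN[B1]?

Per-block solution:
  B0:   IN={c, e}   OUT={c, d, e}
  B1:   IN={c, d, e}   OUT={c, e}
  B2:   IN={c, e}   OUT={c, d, e}
  B3:   IN={c, d, e}   OUT={c, d, e}
  B4:   IN={d, e}   OUT={e}
  B5:   IN={e}   OUT={}

Merge at B1: OUT[B1] = IN[B2] ⊔ IN[B5] = {c, e}
Applying B1's transfer function to that OUT value gives IN[B1] (row B1 above).

Answer: {c, d, e}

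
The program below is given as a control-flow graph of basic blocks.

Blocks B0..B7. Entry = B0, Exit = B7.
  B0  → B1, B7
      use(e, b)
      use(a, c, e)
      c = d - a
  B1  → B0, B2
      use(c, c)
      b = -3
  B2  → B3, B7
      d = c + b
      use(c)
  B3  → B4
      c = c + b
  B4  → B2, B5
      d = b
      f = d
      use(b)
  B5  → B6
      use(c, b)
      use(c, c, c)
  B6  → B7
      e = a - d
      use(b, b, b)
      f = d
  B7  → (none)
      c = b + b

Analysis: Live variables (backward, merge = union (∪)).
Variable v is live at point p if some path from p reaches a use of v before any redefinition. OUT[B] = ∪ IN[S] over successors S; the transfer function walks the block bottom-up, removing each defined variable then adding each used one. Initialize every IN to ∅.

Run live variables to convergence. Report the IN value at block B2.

Answer: {a, b, c}

Derivation:
Per-block solution:
  B0:   IN={a, b, c, d, e}   OUT={a, b, c, d, e}
  B1:   IN={a, c, d, e}   OUT={a, b, c, d, e}
  B2:   IN={a, b, c}   OUT={a, b, c}
  B3:   IN={a, b, c}   OUT={a, b, c}
  B4:   IN={a, b, c}   OUT={a, b, c, d}
  B5:   IN={a, b, c, d}   OUT={a, b, d}
  B6:   IN={a, b, d}   OUT={b}
  B7:   IN={b}   OUT={}

Merge at B2: OUT[B2] = IN[B3] ⊔ IN[B7] = {a, b, c}
Applying B2's transfer function to that OUT value gives IN[B2] (row B2 above).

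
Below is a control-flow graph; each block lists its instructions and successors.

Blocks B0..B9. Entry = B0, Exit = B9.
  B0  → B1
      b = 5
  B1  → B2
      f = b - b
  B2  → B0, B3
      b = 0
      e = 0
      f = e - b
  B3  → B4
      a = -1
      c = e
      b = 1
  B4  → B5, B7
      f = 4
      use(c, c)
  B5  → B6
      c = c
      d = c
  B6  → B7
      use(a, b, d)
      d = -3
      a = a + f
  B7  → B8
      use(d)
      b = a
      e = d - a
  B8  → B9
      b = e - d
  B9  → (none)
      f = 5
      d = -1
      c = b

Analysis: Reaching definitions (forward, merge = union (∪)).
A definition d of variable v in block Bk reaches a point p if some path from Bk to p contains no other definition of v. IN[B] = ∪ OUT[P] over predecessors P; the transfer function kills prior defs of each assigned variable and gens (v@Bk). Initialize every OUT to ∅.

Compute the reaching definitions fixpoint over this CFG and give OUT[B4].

Answer: {a@B3, b@B3, c@B3, e@B2, f@B4}

Trace:
Converged values:
  B0: | IN={b@B2, e@B2, f@B2} | OUT={b@B0, e@B2, f@B2}
  B1: | IN={b@B0, e@B2, f@B2} | OUT={b@B0, e@B2, f@B1}
  B2: | IN={b@B0, e@B2, f@B1} | OUT={b@B2, e@B2, f@B2}
  B3: | IN={b@B2, e@B2, f@B2} | OUT={a@B3, b@B3, c@B3, e@B2, f@B2}
  B4: | IN={a@B3, b@B3, c@B3, e@B2, f@B2} | OUT={a@B3, b@B3, c@B3, e@B2, f@B4}
  B5: | IN={a@B3, b@B3, c@B3, e@B2, f@B4} | OUT={a@B3, b@B3, c@B5, d@B5, e@B2, f@B4}
  B6: | IN={a@B3, b@B3, c@B5, d@B5, e@B2, f@B4} | OUT={a@B6, b@B3, c@B5, d@B6, e@B2, f@B4}
  B7: | IN={a@B3, a@B6, b@B3, c@B3, c@B5, d@B6, e@B2, f@B4} | OUT={a@B3, a@B6, b@B7, c@B3, c@B5, d@B6, e@B7, f@B4}
  B8: | IN={a@B3, a@B6, b@B7, c@B3, c@B5, d@B6, e@B7, f@B4} | OUT={a@B3, a@B6, b@B8, c@B3, c@B5, d@B6, e@B7, f@B4}
  B9: | IN={a@B3, a@B6, b@B8, c@B3, c@B5, d@B6, e@B7, f@B4} | OUT={a@B3, a@B6, b@B8, c@B9, d@B9, e@B7, f@B9}

Merge at B4: IN[B4] = OUT[B3] = {a@B3, b@B3, c@B3, e@B2, f@B2}
Applying B4's transfer function to that IN value gives OUT[B4] (row B4 above).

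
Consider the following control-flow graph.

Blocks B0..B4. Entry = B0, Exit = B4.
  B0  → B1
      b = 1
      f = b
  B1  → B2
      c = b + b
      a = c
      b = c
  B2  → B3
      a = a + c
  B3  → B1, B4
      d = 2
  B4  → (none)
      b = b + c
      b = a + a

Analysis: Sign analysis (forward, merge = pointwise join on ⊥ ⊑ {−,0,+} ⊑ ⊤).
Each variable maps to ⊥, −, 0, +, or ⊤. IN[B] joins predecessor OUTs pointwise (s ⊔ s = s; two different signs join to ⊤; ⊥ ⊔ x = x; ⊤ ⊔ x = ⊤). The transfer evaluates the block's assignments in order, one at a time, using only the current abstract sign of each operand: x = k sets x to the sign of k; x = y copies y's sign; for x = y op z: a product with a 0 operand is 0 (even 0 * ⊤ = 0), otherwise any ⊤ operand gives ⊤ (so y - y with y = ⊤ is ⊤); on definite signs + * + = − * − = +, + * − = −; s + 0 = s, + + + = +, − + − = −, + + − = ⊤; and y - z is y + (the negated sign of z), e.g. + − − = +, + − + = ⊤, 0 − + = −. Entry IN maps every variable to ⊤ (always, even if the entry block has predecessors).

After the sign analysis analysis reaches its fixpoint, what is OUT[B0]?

Fixpoint table:
  B0: | IN=(all ⊤) | OUT={b:+, f:+; rest ⊤}
  B1: | IN={b:+, f:+; rest ⊤} | OUT={a:+, b:+, c:+, f:+; rest ⊤}
  B2: | IN={a:+, b:+, c:+, f:+; rest ⊤} | OUT={a:+, b:+, c:+, f:+; rest ⊤}
  B3: | IN={a:+, b:+, c:+, f:+; rest ⊤} | OUT={a:+, b:+, c:+, d:+, f:+; rest ⊤}
  B4: | IN={a:+, b:+, c:+, d:+, f:+; rest ⊤} | OUT={a:+, b:+, c:+, d:+, f:+; rest ⊤}

B0 is the boundary node: IN[B0] = {a: ⊤, b: ⊤, c: ⊤, d: ⊤, e: ⊤, f: ⊤}
Applying B0's transfer function to that IN value gives OUT[B0] (row B0 above).

Answer: {a: ⊤, b: +, c: ⊤, d: ⊤, e: ⊤, f: +}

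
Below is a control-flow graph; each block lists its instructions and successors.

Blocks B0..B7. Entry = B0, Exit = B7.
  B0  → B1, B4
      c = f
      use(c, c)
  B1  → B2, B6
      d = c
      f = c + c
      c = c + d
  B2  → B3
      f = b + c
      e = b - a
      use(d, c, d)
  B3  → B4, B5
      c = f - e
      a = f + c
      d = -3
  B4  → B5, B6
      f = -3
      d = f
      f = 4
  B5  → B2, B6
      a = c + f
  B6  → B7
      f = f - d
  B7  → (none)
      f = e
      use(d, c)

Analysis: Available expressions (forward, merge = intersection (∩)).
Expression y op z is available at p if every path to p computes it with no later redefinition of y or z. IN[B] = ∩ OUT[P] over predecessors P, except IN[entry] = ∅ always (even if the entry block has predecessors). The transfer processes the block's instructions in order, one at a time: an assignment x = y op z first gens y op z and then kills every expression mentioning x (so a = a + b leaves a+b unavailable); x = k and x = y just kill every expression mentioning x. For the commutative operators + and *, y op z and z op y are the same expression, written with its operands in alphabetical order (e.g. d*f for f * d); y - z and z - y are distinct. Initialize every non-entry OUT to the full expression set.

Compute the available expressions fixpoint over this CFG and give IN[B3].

Answer: {b+c, b-a}

Derivation:
Per-block solution:
  B0: | IN={} | OUT={}
  B1: | IN={} | OUT={}
  B2: | IN={} | OUT={b+c, b-a}
  B3: | IN={b+c, b-a} | OUT={c+f, f-e}
  B4: | IN={} | OUT={}
  B5: | IN={} | OUT={c+f}
  B6: | IN={} | OUT={}
  B7: | IN={} | OUT={}

Merge at B3: IN[B3] = OUT[B2] = {b+c, b-a}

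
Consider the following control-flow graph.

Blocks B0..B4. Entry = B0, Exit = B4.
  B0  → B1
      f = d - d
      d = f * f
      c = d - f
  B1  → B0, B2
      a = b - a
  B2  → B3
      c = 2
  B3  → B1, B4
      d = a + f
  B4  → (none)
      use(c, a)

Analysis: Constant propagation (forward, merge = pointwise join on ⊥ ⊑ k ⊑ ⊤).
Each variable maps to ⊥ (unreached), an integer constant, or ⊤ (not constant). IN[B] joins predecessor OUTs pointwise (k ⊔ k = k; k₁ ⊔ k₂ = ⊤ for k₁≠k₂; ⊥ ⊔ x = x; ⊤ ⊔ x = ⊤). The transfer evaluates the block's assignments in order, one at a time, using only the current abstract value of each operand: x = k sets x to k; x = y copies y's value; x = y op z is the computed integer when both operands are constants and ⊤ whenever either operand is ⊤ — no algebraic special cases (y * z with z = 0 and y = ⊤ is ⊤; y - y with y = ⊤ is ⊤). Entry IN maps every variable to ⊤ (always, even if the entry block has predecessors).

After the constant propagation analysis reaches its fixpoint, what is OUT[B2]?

Answer: {a: ⊤, b: ⊤, c: 2, d: ⊤, e: ⊤, f: ⊤}

Derivation:
Fixpoint table:
  B0:   IN=(all ⊤)   OUT=(all ⊤)
  B1:   IN=(all ⊤)   OUT=(all ⊤)
  B2:   IN=(all ⊤)   OUT={c:2; rest ⊤}
  B3:   IN={c:2; rest ⊤}   OUT={c:2; rest ⊤}
  B4:   IN={c:2; rest ⊤}   OUT={c:2; rest ⊤}

Merge at B2: IN[B2] = OUT[B1] = {a: ⊤, b: ⊤, c: ⊤, d: ⊤, e: ⊤, f: ⊤}
Applying B2's transfer function to that IN value gives OUT[B2] (row B2 above).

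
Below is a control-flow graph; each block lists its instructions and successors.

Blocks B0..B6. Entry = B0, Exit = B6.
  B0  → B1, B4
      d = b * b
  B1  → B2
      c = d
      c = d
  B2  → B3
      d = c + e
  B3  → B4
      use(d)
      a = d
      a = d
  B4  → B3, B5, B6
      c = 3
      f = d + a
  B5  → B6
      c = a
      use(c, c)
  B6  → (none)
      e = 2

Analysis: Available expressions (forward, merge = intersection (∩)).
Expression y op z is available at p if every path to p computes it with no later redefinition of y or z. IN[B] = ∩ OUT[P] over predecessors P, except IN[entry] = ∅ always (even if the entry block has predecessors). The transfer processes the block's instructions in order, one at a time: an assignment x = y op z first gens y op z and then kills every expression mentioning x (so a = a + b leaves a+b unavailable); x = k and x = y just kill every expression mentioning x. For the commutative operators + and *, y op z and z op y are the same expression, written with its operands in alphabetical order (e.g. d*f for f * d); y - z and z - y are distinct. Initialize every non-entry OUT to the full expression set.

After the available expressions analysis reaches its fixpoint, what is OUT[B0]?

Converged values:
  B0: | IN={} | OUT={b*b}
  B1: | IN={b*b} | OUT={b*b}
  B2: | IN={b*b} | OUT={b*b, c+e}
  B3: | IN={b*b} | OUT={b*b}
  B4: | IN={b*b} | OUT={a+d, b*b}
  B5: | IN={a+d, b*b} | OUT={a+d, b*b}
  B6: | IN={a+d, b*b} | OUT={a+d, b*b}

B0 is the boundary node: IN[B0] = {}
Applying B0's transfer function to that IN value gives OUT[B0] (row B0 above).

Answer: {b*b}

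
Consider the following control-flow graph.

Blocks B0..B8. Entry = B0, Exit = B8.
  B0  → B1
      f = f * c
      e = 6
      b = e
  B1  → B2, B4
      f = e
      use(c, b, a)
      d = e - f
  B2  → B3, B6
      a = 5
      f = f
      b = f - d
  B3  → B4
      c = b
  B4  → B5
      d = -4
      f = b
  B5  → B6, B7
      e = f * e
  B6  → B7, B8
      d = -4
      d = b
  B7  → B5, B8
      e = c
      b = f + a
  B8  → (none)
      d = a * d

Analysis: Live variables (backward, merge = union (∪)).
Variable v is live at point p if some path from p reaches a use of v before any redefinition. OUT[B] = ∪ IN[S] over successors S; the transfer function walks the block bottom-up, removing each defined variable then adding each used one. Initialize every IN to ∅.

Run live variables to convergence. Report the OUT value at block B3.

Answer: {a, b, c, e}

Working:
Converged values:
  B0: | IN={a, c, f} | OUT={a, b, c, e}
  B1: | IN={a, b, c, e} | OUT={a, b, c, d, e, f}
  B2: | IN={c, d, e, f} | OUT={a, b, c, e, f}
  B3: | IN={a, b, e} | OUT={a, b, c, e}
  B4: | IN={a, b, c, e} | OUT={a, b, c, d, e, f}
  B5: | IN={a, b, c, d, e, f} | OUT={a, b, c, d, f}
  B6: | IN={a, b, c, f} | OUT={a, c, d, f}
  B7: | IN={a, c, d, f} | OUT={a, b, c, d, e, f}
  B8: | IN={a, d} | OUT={}

Merge at B3: OUT[B3] = IN[B4] = {a, b, c, e}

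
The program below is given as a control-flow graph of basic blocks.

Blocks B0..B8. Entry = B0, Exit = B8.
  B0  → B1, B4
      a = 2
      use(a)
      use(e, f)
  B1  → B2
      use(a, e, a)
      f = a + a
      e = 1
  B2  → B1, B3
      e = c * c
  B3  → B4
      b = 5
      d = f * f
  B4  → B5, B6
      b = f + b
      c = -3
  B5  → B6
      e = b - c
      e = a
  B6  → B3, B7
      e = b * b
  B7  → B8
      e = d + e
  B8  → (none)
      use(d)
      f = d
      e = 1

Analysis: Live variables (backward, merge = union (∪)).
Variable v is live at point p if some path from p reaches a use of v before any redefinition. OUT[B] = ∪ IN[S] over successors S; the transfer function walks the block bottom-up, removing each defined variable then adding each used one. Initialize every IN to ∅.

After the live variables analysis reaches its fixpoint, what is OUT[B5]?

Answer: {a, b, d, f}

Trace:
Fixpoint table:
  B0: | IN={b, c, d, e, f} | OUT={a, b, c, d, e, f}
  B1: | IN={a, c, e} | OUT={a, c, f}
  B2: | IN={a, c, f} | OUT={a, c, e, f}
  B3: | IN={a, f} | OUT={a, b, d, f}
  B4: | IN={a, b, d, f} | OUT={a, b, c, d, f}
  B5: | IN={a, b, c, d, f} | OUT={a, b, d, f}
  B6: | IN={a, b, d, f} | OUT={a, d, e, f}
  B7: | IN={d, e} | OUT={d}
  B8: | IN={d} | OUT={}

Merge at B5: OUT[B5] = IN[B6] = {a, b, d, f}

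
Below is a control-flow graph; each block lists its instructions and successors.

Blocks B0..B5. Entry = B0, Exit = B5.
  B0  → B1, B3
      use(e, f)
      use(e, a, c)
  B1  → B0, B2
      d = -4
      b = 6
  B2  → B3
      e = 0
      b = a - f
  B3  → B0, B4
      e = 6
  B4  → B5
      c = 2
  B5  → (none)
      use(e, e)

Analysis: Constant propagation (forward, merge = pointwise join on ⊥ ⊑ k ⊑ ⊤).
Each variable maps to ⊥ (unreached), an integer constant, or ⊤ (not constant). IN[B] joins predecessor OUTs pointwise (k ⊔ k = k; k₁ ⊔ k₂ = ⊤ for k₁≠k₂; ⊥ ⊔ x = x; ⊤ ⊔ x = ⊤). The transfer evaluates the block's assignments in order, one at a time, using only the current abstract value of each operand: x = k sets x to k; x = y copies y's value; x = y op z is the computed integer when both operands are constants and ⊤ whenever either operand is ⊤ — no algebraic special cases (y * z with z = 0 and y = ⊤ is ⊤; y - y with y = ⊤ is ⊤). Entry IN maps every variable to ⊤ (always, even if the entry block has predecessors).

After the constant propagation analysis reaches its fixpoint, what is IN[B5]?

Converged values:
  B0: | IN=(all ⊤) | OUT=(all ⊤)
  B1: | IN=(all ⊤) | OUT={b:6, d:-4; rest ⊤}
  B2: | IN={b:6, d:-4; rest ⊤} | OUT={d:-4, e:0; rest ⊤}
  B3: | IN=(all ⊤) | OUT={e:6; rest ⊤}
  B4: | IN={e:6; rest ⊤} | OUT={c:2, e:6; rest ⊤}
  B5: | IN={c:2, e:6; rest ⊤} | OUT={c:2, e:6; rest ⊤}

Merge at B5: IN[B5] = OUT[B4] = {a: ⊤, b: ⊤, c: 2, d: ⊤, e: 6, f: ⊤}

Answer: {a: ⊤, b: ⊤, c: 2, d: ⊤, e: 6, f: ⊤}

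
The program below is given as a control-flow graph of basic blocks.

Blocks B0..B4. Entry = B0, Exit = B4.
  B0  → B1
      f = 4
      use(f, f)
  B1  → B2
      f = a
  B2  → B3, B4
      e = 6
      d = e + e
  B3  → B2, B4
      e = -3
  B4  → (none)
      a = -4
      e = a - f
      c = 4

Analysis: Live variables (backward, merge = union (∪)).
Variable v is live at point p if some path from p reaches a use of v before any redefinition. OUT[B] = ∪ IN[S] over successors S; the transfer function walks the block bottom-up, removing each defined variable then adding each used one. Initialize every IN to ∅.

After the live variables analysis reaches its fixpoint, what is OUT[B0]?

Answer: {a}

Working:
Fixpoint table:
  B0: | IN={a} | OUT={a}
  B1: | IN={a} | OUT={f}
  B2: | IN={f} | OUT={f}
  B3: | IN={f} | OUT={f}
  B4: | IN={f} | OUT={}

Merge at B0: OUT[B0] = IN[B1] = {a}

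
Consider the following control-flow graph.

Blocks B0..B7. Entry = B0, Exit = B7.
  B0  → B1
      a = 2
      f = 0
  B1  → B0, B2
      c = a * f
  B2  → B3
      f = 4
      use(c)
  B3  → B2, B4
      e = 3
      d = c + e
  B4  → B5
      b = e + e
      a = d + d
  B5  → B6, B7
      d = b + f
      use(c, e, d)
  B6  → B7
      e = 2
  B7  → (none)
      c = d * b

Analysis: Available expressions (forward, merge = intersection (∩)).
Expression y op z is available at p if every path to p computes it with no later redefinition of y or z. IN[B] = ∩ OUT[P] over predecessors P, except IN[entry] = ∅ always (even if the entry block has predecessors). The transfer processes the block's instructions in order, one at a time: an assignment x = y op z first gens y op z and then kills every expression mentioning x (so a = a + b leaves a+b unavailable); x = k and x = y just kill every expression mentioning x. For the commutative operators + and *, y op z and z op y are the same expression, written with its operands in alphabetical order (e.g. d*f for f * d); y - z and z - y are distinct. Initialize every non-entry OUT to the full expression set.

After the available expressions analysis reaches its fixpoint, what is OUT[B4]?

Answer: {c+e, d+d, e+e}

Derivation:
Converged values:
  B0:  IN={}  OUT={}
  B1:  IN={}  OUT={a*f}
  B2:  IN={}  OUT={}
  B3:  IN={}  OUT={c+e}
  B4:  IN={c+e}  OUT={c+e, d+d, e+e}
  B5:  IN={c+e, d+d, e+e}  OUT={b+f, c+e, e+e}
  B6:  IN={b+f, c+e, e+e}  OUT={b+f}
  B7:  IN={b+f}  OUT={b*d, b+f}

Merge at B4: IN[B4] = OUT[B3] = {c+e}
Applying B4's transfer function to that IN value gives OUT[B4] (row B4 above).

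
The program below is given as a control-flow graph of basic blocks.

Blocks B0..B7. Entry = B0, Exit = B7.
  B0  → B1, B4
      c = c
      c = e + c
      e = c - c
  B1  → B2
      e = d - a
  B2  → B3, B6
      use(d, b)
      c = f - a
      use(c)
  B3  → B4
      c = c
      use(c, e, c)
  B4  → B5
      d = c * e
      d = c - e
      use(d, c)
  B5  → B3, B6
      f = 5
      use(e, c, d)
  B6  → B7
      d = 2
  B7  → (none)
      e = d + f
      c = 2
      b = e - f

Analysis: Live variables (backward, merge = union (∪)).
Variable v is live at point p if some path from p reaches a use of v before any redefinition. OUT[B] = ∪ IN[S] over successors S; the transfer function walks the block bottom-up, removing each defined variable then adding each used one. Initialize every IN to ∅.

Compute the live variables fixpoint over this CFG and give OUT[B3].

Converged values:
  B0:   IN={a, b, c, d, e, f}   OUT={a, b, c, d, e, f}
  B1:   IN={a, b, d, f}   OUT={a, b, d, e, f}
  B2:   IN={a, b, d, e, f}   OUT={c, e, f}
  B3:   IN={c, e}   OUT={c, e}
  B4:   IN={c, e}   OUT={c, d, e}
  B5:   IN={c, d, e}   OUT={c, e, f}
  B6:   IN={f}   OUT={d, f}
  B7:   IN={d, f}   OUT={}

Merge at B3: OUT[B3] = IN[B4] = {c, e}

Answer: {c, e}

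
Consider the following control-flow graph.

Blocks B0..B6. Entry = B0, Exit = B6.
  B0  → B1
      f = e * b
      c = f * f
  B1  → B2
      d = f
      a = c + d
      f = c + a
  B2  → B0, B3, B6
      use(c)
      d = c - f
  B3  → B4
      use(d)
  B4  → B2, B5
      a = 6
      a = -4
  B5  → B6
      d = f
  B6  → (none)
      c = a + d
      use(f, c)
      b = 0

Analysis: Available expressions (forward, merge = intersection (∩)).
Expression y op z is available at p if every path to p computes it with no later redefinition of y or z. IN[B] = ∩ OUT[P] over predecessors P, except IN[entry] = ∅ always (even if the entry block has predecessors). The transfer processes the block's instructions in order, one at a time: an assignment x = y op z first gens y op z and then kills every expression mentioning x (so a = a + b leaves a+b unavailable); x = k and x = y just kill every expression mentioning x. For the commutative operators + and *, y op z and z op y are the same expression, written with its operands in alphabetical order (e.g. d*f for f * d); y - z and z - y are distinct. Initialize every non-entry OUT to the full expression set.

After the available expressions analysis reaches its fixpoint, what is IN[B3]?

Answer: {b*e, c-f}

Trace:
Per-block solution:
  B0: | IN={} | OUT={b*e, f*f}
  B1: | IN={b*e, f*f} | OUT={a+c, b*e, c+d}
  B2: | IN={b*e} | OUT={b*e, c-f}
  B3: | IN={b*e, c-f} | OUT={b*e, c-f}
  B4: | IN={b*e, c-f} | OUT={b*e, c-f}
  B5: | IN={b*e, c-f} | OUT={b*e, c-f}
  B6: | IN={b*e, c-f} | OUT={a+d}

Merge at B3: IN[B3] = OUT[B2] = {b*e, c-f}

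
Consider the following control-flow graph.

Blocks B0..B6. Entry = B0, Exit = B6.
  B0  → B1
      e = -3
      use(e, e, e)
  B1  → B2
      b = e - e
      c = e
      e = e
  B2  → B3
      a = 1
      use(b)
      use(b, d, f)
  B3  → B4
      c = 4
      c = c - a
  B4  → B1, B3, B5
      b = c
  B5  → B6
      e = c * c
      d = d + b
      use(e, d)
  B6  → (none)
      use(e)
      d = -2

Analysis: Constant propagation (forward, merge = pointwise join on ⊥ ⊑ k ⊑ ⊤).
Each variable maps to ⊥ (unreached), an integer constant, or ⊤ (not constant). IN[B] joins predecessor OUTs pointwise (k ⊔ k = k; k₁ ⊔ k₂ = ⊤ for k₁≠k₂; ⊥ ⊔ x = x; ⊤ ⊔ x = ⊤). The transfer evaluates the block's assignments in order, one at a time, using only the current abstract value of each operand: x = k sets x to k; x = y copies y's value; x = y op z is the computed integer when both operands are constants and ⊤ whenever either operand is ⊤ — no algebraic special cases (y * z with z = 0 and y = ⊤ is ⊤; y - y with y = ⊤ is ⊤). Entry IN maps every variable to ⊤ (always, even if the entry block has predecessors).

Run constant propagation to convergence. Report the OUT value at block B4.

Converged values:
  B0: | IN=(all ⊤) | OUT={e:-3; rest ⊤}
  B1: | IN={e:-3; rest ⊤} | OUT={b:0, c:-3, e:-3; rest ⊤}
  B2: | IN={b:0, c:-3, e:-3; rest ⊤} | OUT={a:1, b:0, c:-3, e:-3; rest ⊤}
  B3: | IN={a:1, e:-3; rest ⊤} | OUT={a:1, c:3, e:-3; rest ⊤}
  B4: | IN={a:1, c:3, e:-3; rest ⊤} | OUT={a:1, b:3, c:3, e:-3; rest ⊤}
  B5: | IN={a:1, b:3, c:3, e:-3; rest ⊤} | OUT={a:1, b:3, c:3, e:9; rest ⊤}
  B6: | IN={a:1, b:3, c:3, e:9; rest ⊤} | OUT={a:1, b:3, c:3, d:-2, e:9; rest ⊤}

Merge at B4: IN[B4] = OUT[B3] = {a: 1, b: ⊤, c: 3, d: ⊤, e: -3, f: ⊤}
Applying B4's transfer function to that IN value gives OUT[B4] (row B4 above).

Answer: {a: 1, b: 3, c: 3, d: ⊤, e: -3, f: ⊤}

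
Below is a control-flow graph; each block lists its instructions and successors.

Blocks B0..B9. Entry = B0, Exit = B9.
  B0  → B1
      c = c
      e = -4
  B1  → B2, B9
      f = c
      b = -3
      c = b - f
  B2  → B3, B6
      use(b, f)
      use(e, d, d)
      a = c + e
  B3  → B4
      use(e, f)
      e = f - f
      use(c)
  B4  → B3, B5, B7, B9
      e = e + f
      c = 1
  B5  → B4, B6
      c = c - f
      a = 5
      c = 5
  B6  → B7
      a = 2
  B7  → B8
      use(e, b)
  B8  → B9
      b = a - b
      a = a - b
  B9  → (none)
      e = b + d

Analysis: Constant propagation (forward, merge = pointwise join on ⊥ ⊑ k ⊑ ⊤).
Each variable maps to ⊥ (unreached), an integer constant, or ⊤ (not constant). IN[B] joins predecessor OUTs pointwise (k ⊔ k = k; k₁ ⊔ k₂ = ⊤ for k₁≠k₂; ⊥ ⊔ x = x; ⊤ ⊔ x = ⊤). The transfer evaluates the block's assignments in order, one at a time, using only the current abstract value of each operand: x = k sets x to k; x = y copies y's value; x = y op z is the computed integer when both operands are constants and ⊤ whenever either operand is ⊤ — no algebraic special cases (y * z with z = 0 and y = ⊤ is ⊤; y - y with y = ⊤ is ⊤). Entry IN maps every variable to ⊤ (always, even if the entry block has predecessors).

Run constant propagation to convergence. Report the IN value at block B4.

Converged values:
  B0:  IN=(all ⊤)  OUT={e:-4; rest ⊤}
  B1:  IN={e:-4; rest ⊤}  OUT={b:-3, e:-4; rest ⊤}
  B2:  IN={b:-3, e:-4; rest ⊤}  OUT={b:-3, e:-4; rest ⊤}
  B3:  IN={b:-3; rest ⊤}  OUT={b:-3; rest ⊤}
  B4:  IN={b:-3; rest ⊤}  OUT={b:-3, c:1; rest ⊤}
  B5:  IN={b:-3, c:1; rest ⊤}  OUT={a:5, b:-3, c:5; rest ⊤}
  B6:  IN={b:-3; rest ⊤}  OUT={a:2, b:-3; rest ⊤}
  B7:  IN={b:-3; rest ⊤}  OUT={b:-3; rest ⊤}
  B8:  IN={b:-3; rest ⊤}  OUT=(all ⊤)
  B9:  IN=(all ⊤)  OUT=(all ⊤)

Merge at B4: IN[B4] = OUT[B3] ⊔ OUT[B5] = {a: ⊤, b: -3, c: ⊤, d: ⊤, e: ⊤, f: ⊤}

Answer: {a: ⊤, b: -3, c: ⊤, d: ⊤, e: ⊤, f: ⊤}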